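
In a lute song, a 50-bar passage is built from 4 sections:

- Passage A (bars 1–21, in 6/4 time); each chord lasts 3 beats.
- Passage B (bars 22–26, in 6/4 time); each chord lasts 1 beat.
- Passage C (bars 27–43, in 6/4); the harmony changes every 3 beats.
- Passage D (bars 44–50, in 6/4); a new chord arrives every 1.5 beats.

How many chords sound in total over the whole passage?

134 chords

A: 21·6 = 126 beats, 126/3 = 42 chords.
B: 5·6 = 30 beats, 30/1 = 30 chords.
C: 17·6 = 102 beats, 102/3 = 34 chords.
D: 7·6 = 42 beats, 42/1.5 = 28 chords.
Total: 42 + 30 + 34 + 28 = 134.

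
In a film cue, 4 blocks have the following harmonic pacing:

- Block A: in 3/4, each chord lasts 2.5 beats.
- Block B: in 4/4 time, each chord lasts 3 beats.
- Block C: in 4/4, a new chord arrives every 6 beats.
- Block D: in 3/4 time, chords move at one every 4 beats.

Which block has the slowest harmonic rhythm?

Block C

A: 3 beats/bar ÷ 2.5 beats/chord = 1.2 chords/bar.
B: 4 beats/bar ÷ 3 beats/chord = 4/3 chords/bar.
C: 4 beats/bar ÷ 6 beats/chord = 2/3 chords/bar.
D: 3 beats/bar ÷ 4 beats/chord = 0.75 chords/bar.
Slowest is C at 2/3 chords/bar.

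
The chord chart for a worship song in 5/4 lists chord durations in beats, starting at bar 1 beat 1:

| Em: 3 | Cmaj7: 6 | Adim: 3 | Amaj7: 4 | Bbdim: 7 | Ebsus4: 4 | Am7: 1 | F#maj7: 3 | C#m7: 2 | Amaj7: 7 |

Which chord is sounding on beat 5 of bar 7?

Amaj7

Beat 5 of bar 7 is beat (7−1)×5 + 5 = 35 overall.
Running totals: Em ends at 3, Cmaj7 ends at 9, Adim ends at 12, Amaj7 ends at 16, Bbdim ends at 23, Ebsus4 ends at 27, Am7 ends at 28, F#maj7 ends at 31, C#m7 ends at 33, Amaj7 ends at 40.
Beat 35 falls within Amaj7.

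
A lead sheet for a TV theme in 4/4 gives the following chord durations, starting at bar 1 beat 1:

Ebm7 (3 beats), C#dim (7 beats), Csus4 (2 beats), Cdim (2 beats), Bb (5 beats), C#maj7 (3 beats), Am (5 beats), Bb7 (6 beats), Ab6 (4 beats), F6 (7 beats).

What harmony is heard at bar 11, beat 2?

F6

Beat 2 of bar 11 is beat (11−1)×4 + 2 = 42 overall.
Running totals: Ebm7 ends at 3, C#dim ends at 10, Csus4 ends at 12, Cdim ends at 14, Bb ends at 19, C#maj7 ends at 22, Am ends at 27, Bb7 ends at 33, Ab6 ends at 37, F6 ends at 44.
Beat 42 falls within F6.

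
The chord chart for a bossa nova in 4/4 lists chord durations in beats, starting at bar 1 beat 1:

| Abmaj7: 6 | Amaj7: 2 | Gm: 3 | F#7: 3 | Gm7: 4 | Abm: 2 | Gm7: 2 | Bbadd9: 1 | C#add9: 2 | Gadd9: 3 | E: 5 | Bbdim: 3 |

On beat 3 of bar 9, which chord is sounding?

Beat 3 of bar 9 is beat (9−1)×4 + 3 = 35 overall.
Running totals: Abmaj7 ends at 6, Amaj7 ends at 8, Gm ends at 11, F#7 ends at 14, Gm7 ends at 18, Abm ends at 20, Gm7 ends at 22, Bbadd9 ends at 23, C#add9 ends at 25, Gadd9 ends at 28, E ends at 33, Bbdim ends at 36.
Beat 35 falls within Bbdim.

Bbdim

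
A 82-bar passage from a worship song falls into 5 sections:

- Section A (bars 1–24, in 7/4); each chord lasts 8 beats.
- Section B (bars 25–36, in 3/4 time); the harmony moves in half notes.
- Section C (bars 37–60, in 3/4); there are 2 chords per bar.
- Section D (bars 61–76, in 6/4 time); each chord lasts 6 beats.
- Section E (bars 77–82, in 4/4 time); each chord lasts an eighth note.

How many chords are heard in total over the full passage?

A: 24 bars × 7 beats = 168 beats; 8 beats/chord → 21 chords.
B: 12 bars × 3 beats = 36 beats; 2 beats/chord → 18 chords.
C: 24 bars × 3 beats = 72 beats; 1.5 beats/chord → 48 chords.
D: 16 bars × 6 beats = 96 beats; 6 beats/chord → 16 chords.
E: 6 bars × 4 beats = 24 beats; 0.5 beats/chord → 48 chords.
Total: 21 + 18 + 48 + 16 + 48 = 151.

151 chords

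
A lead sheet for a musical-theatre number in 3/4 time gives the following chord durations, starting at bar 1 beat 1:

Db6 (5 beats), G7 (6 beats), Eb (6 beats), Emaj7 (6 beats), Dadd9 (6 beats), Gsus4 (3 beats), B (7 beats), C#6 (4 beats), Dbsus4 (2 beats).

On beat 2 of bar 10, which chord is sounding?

Dadd9

Beat 2 of bar 10 is beat (10−1)×3 + 2 = 29 overall.
Running totals: Db6 ends at 5, G7 ends at 11, Eb ends at 17, Emaj7 ends at 23, Dadd9 ends at 29.
Beat 29 falls within Dadd9.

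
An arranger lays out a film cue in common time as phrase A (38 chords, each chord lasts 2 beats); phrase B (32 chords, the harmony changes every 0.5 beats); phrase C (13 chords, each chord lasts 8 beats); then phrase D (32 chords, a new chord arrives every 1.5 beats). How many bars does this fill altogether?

A: 38 × 2 = 76 beats = 19 bars.
B: 32 × 0.5 = 16 beats = 4 bars.
C: 13 × 8 = 104 beats = 26 bars.
D: 32 × 1.5 = 48 beats = 12 bars.
Total: 19 + 4 + 26 + 12 = 61 bars.

61 bars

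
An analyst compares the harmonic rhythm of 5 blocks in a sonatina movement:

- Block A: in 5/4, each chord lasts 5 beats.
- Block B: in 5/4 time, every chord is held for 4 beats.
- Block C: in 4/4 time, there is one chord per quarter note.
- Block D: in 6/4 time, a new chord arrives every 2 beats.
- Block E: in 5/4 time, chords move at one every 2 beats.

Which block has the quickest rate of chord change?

Block C

A: 5/5 = 1 chord/bar.
B: 5/4 = 1.25 chords/bar.
C: 4/1 = 4 chords/bar.
D: 6/2 = 3 chords/bar.
E: 5/2 = 2.5 chords/bar.
Fastest is C at 4 chords/bar.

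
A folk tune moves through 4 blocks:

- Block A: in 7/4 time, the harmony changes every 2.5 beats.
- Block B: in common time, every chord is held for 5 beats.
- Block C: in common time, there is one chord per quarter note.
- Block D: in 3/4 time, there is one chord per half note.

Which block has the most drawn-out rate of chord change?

Block B

A: 7 beats/bar ÷ 2.5 beats/chord = 2.8 chords/bar.
B: 4 beats/bar ÷ 5 beats/chord = 0.8 chords/bar.
C: 4 beats/bar ÷ 1 beat/chord = 4 chords/bar.
D: 3 beats/bar ÷ 2 beats/chord = 1.5 chords/bar.
Slowest is B at 0.8 chords/bar.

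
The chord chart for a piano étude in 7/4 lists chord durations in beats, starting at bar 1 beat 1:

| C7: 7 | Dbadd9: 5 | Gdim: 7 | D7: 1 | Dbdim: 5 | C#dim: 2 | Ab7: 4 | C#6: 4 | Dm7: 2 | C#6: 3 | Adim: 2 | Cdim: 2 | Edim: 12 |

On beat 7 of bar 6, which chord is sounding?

Beat 7 of bar 6 is beat (6−1)×7 + 7 = 42 overall.
Running totals: C7 ends at 7, Dbadd9 ends at 12, Gdim ends at 19, D7 ends at 20, Dbdim ends at 25, C#dim ends at 27, Ab7 ends at 31, C#6 ends at 35, Dm7 ends at 37, C#6 ends at 40, Adim ends at 42.
Beat 42 falls within Adim.

Adim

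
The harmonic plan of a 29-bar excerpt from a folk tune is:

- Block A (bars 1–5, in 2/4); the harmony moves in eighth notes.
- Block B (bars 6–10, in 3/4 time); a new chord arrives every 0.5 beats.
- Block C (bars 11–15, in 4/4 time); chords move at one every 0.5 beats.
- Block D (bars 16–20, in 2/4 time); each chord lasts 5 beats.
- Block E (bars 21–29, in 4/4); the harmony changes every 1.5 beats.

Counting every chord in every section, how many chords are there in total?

A has 10 beats and chords last 0.5 each, so 20 chords.
B has 15 beats and chords last 0.5 each, so 30 chords.
C has 20 beats and chords last 0.5 each, so 40 chords.
D has 10 beats and chords last 5 each, so 2 chords.
E has 36 beats and chords last 1.5 each, so 24 chords.
Total: 20 + 30 + 40 + 2 + 24 = 116.

116 chords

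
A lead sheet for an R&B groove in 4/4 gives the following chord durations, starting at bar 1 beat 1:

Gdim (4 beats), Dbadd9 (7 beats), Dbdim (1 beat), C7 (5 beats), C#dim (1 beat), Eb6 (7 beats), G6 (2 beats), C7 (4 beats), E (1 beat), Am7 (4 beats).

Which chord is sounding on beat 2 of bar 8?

C7

Beat 2 of bar 8 is beat (8−1)×4 + 2 = 30 overall.
Running totals: Gdim ends at 4, Dbadd9 ends at 11, Dbdim ends at 12, C7 ends at 17, C#dim ends at 18, Eb6 ends at 25, G6 ends at 27, C7 ends at 31.
Beat 30 falls within C7.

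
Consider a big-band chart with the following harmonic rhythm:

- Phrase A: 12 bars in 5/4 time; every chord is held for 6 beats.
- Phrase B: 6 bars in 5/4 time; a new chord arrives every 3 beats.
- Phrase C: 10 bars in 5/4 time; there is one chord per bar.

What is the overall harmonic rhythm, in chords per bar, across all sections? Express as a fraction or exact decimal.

A: 12 × 5 = 60 beats ÷ 6 = 10 chords.
B: 6 × 5 = 30 beats ÷ 3 = 10 chords.
C: 10 × 5 = 50 beats ÷ 5 = 10 chords.
Overall: 30 chords over 28 bars → 30/28 = 15/14 chords per bar.

15/14 chords per bar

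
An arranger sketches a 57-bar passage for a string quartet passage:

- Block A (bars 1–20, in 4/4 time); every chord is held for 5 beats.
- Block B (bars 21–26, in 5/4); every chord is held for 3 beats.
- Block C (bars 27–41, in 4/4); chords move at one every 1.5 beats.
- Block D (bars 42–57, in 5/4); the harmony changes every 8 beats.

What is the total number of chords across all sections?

A has 80 beats and chords last 5 each, so 16 chords.
B has 30 beats and chords last 3 each, so 10 chords.
C has 60 beats and chords last 1.5 each, so 40 chords.
D has 80 beats and chords last 8 each, so 10 chords.
Total: 16 + 10 + 40 + 10 = 76.

76 chords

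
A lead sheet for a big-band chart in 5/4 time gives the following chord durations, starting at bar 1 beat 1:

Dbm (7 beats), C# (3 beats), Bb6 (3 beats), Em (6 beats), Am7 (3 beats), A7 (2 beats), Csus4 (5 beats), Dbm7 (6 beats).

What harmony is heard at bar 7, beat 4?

Dbm7

Beat 4 of bar 7 is beat (7−1)×5 + 4 = 34 overall.
Running totals: Dbm ends at 7, C# ends at 10, Bb6 ends at 13, Em ends at 19, Am7 ends at 22, A7 ends at 24, Csus4 ends at 29, Dbm7 ends at 35.
Beat 34 falls within Dbm7.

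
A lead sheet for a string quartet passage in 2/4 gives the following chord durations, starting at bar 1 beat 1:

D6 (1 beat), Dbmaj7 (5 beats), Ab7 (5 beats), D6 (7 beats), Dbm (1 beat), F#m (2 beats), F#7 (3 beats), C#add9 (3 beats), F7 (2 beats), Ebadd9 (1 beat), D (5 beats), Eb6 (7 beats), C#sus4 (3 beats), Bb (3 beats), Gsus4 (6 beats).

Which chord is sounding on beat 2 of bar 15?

Ebadd9

Beat 2 of bar 15 is beat (15−1)×2 + 2 = 30 overall.
Running totals: D6 ends at 1, Dbmaj7 ends at 6, Ab7 ends at 11, D6 ends at 18, Dbm ends at 19, F#m ends at 21, F#7 ends at 24, C#add9 ends at 27, F7 ends at 29, Ebadd9 ends at 30.
Beat 30 falls within Ebadd9.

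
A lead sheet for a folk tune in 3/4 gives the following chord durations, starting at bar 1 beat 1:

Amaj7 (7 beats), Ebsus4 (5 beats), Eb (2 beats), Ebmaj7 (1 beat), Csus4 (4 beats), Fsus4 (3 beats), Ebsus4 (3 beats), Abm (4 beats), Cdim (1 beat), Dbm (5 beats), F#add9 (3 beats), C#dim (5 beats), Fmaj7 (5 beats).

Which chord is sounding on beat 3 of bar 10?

Beat 3 of bar 10 is beat (10−1)×3 + 3 = 30 overall.
Running totals: Amaj7 ends at 7, Ebsus4 ends at 12, Eb ends at 14, Ebmaj7 ends at 15, Csus4 ends at 19, Fsus4 ends at 22, Ebsus4 ends at 25, Abm ends at 29, Cdim ends at 30.
Beat 30 falls within Cdim.

Cdim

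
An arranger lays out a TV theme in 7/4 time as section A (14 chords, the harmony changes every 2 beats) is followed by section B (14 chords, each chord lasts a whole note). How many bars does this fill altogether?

A: 14 × 2 = 28 beats = 4 bars.
B: 14 × 4 = 56 beats = 8 bars.
Total: 4 + 8 = 12 bars.

12 bars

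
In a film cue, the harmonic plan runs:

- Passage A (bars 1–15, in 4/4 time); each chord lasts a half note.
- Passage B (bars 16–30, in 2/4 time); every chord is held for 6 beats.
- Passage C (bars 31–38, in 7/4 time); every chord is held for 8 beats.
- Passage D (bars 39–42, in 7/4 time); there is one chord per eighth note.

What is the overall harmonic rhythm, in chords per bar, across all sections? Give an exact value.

A: 15 × 4 = 60 beats ÷ 2 = 30 chords.
B: 15 × 2 = 30 beats ÷ 6 = 5 chords.
C: 8 × 7 = 56 beats ÷ 8 = 7 chords.
D: 4 × 7 = 28 beats ÷ 0.5 = 56 chords.
Overall: 98 chords over 42 bars → 98/42 = 7/3 chords per bar.

7/3 chords per bar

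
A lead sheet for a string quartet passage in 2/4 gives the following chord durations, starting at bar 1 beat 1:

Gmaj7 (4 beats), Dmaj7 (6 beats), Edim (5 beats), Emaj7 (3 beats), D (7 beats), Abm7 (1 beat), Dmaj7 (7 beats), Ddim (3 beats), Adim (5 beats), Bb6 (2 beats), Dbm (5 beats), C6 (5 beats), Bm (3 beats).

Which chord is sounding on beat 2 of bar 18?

Ddim

Beat 2 of bar 18 is beat (18−1)×2 + 2 = 36 overall.
Running totals: Gmaj7 ends at 4, Dmaj7 ends at 10, Edim ends at 15, Emaj7 ends at 18, D ends at 25, Abm7 ends at 26, Dmaj7 ends at 33, Ddim ends at 36.
Beat 36 falls within Ddim.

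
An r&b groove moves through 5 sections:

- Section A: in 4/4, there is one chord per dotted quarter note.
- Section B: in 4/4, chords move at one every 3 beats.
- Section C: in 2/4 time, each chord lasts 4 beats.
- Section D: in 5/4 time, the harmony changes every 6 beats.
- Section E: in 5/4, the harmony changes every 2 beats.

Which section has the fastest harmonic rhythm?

A: 4/1.5 = 8/3 chords/bar.
B: 4/3 = 4/3 chords/bar.
C: 2/4 = 0.5 chords/bar.
D: 5/6 = 5/6 chords/bar.
E: 5/2 = 2.5 chords/bar.
Fastest is A at 8/3 chords/bar.

Section A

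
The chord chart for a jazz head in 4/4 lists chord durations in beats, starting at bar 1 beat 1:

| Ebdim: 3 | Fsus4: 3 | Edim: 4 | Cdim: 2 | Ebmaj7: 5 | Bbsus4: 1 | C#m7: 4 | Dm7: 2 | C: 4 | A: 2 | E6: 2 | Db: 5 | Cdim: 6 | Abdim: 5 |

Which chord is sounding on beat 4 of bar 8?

Beat 4 of bar 8 is beat (8−1)×4 + 4 = 32 overall.
Running totals: Ebdim ends at 3, Fsus4 ends at 6, Edim ends at 10, Cdim ends at 12, Ebmaj7 ends at 17, Bbsus4 ends at 18, C#m7 ends at 22, Dm7 ends at 24, C ends at 28, A ends at 30, E6 ends at 32.
Beat 32 falls within E6.

E6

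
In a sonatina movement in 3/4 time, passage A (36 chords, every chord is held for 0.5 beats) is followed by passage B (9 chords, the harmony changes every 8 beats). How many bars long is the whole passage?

A: 36 × 0.5 = 18 beats = 6 bars.
B: 9 × 8 = 72 beats = 24 bars.
Total: 6 + 24 = 30 bars.

30 bars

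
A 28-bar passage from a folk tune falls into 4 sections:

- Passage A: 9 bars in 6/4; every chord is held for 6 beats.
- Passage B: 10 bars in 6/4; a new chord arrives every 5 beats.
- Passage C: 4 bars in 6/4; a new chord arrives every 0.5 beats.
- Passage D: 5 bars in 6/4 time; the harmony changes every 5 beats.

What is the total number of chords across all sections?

75 chords

A: 9 bars × 6 beats = 54 beats; 6 beats/chord → 9 chords.
B: 10 bars × 6 beats = 60 beats; 5 beats/chord → 12 chords.
C: 4 bars × 6 beats = 24 beats; 0.5 beats/chord → 48 chords.
D: 5 bars × 6 beats = 30 beats; 5 beats/chord → 6 chords.
Total: 9 + 12 + 48 + 6 = 75.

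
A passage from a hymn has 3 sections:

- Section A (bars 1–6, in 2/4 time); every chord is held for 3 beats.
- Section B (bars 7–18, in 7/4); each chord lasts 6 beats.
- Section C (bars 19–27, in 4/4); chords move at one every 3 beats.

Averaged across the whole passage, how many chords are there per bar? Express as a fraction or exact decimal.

A: 6 × 2 = 12 beats ÷ 3 = 4 chords.
B: 12 × 7 = 84 beats ÷ 6 = 14 chords.
C: 9 × 4 = 36 beats ÷ 3 = 12 chords.
Overall: 30 chords over 27 bars → 30/27 = 10/9 chords per bar.

10/9 chords per bar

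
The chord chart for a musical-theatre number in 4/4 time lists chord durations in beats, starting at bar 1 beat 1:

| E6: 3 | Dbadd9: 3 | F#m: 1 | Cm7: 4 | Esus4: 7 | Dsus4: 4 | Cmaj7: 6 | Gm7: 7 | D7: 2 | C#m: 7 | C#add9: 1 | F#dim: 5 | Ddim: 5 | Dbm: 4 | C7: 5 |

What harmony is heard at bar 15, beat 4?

Beat 4 of bar 15 is beat (15−1)×4 + 4 = 60 overall.
Running totals: E6 ends at 3, Dbadd9 ends at 6, F#m ends at 7, Cm7 ends at 11, Esus4 ends at 18, Dsus4 ends at 22, Cmaj7 ends at 28, Gm7 ends at 35, D7 ends at 37, C#m ends at 44, C#add9 ends at 45, F#dim ends at 50, Ddim ends at 55, Dbm ends at 59, C7 ends at 64.
Beat 60 falls within C7.

C7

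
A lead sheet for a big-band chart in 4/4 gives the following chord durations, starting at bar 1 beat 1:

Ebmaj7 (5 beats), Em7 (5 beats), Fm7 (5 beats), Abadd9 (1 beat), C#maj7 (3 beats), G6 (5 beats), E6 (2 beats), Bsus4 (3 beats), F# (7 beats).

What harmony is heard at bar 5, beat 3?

C#maj7

Beat 3 of bar 5 is beat (5−1)×4 + 3 = 19 overall.
Running totals: Ebmaj7 ends at 5, Em7 ends at 10, Fm7 ends at 15, Abadd9 ends at 16, C#maj7 ends at 19.
Beat 19 falls within C#maj7.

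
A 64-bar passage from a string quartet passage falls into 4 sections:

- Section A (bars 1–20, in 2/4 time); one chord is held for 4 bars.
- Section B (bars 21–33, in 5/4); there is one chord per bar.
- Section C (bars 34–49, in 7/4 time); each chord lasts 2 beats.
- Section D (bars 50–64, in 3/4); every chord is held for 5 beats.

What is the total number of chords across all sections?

A: 20 bars × 2 beats = 40 beats; 8 beats/chord → 5 chords.
B: 13 bars × 5 beats = 65 beats; 5 beats/chord → 13 chords.
C: 16 bars × 7 beats = 112 beats; 2 beats/chord → 56 chords.
D: 15 bars × 3 beats = 45 beats; 5 beats/chord → 9 chords.
Total: 5 + 13 + 56 + 9 = 83.

83 chords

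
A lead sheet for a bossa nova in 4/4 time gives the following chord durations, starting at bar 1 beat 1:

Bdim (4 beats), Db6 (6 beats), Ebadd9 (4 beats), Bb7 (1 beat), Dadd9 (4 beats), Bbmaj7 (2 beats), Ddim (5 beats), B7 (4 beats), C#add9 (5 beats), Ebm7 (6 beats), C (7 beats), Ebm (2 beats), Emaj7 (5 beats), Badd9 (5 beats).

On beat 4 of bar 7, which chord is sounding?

B7

Beat 4 of bar 7 is beat (7−1)×4 + 4 = 28 overall.
Running totals: Bdim ends at 4, Db6 ends at 10, Ebadd9 ends at 14, Bb7 ends at 15, Dadd9 ends at 19, Bbmaj7 ends at 21, Ddim ends at 26, B7 ends at 30.
Beat 28 falls within B7.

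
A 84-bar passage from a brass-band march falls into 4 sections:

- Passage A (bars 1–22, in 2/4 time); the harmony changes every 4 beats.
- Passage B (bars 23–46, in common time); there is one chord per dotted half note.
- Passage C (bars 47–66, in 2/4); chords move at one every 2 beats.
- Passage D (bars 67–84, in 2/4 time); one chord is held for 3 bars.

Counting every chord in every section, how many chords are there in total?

69 chords

A has 44 beats and chords last 4 each, so 11 chords.
B has 96 beats and chords last 3 each, so 32 chords.
C has 40 beats and chords last 2 each, so 20 chords.
D has 36 beats and chords last 6 each, so 6 chords.
Total: 11 + 32 + 20 + 6 = 69.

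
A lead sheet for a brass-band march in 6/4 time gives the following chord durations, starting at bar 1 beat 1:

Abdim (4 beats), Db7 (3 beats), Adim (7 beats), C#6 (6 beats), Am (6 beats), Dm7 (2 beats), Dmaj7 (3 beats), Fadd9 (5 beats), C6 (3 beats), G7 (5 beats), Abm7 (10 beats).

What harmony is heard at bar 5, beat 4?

Dm7

Beat 4 of bar 5 is beat (5−1)×6 + 4 = 28 overall.
Running totals: Abdim ends at 4, Db7 ends at 7, Adim ends at 14, C#6 ends at 20, Am ends at 26, Dm7 ends at 28.
Beat 28 falls within Dm7.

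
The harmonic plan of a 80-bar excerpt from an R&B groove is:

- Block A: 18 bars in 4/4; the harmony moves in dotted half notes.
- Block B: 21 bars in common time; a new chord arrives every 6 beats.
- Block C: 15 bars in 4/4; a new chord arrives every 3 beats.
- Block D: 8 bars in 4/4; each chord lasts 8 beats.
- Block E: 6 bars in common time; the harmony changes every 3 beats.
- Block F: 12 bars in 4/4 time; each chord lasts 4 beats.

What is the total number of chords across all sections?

A: 18 bars × 4 beats = 72 beats; 3 beats/chord → 24 chords.
B: 21 bars × 4 beats = 84 beats; 6 beats/chord → 14 chords.
C: 15 bars × 4 beats = 60 beats; 3 beats/chord → 20 chords.
D: 8 bars × 4 beats = 32 beats; 8 beats/chord → 4 chords.
E: 6 bars × 4 beats = 24 beats; 3 beats/chord → 8 chords.
F: 12 bars × 4 beats = 48 beats; 4 beats/chord → 12 chords.
Total: 24 + 14 + 20 + 4 + 8 + 12 = 82.

82 chords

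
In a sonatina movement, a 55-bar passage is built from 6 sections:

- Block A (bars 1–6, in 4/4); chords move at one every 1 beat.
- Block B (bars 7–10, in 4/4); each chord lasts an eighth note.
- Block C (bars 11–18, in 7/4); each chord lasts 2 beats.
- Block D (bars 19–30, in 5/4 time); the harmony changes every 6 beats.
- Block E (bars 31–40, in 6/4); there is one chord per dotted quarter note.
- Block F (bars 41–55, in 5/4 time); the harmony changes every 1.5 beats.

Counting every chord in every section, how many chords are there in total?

184 chords

A: 6 bars × 4 beats = 24 beats; 1 beat/chord → 24 chords.
B: 4 bars × 4 beats = 16 beats; 0.5 beats/chord → 32 chords.
C: 8 bars × 7 beats = 56 beats; 2 beats/chord → 28 chords.
D: 12 bars × 5 beats = 60 beats; 6 beats/chord → 10 chords.
E: 10 bars × 6 beats = 60 beats; 1.5 beats/chord → 40 chords.
F: 15 bars × 5 beats = 75 beats; 1.5 beats/chord → 50 chords.
Total: 24 + 32 + 28 + 10 + 40 + 50 = 184.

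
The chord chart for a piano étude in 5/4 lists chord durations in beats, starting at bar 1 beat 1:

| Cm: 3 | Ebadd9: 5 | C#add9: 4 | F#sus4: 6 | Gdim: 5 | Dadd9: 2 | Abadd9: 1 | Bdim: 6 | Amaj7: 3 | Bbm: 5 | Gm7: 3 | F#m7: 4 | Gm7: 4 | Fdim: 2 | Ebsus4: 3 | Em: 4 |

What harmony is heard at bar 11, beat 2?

Beat 2 of bar 11 is beat (11−1)×5 + 2 = 52 overall.
Running totals: Cm ends at 3, Ebadd9 ends at 8, C#add9 ends at 12, F#sus4 ends at 18, Gdim ends at 23, Dadd9 ends at 25, Abadd9 ends at 26, Bdim ends at 32, Amaj7 ends at 35, Bbm ends at 40, Gm7 ends at 43, F#m7 ends at 47, Gm7 ends at 51, Fdim ends at 53.
Beat 52 falls within Fdim.

Fdim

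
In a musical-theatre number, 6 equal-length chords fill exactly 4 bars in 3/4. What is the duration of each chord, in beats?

4 bars × 3 beats/bar = 12 beats total.
12 beats ÷ 6 chords = 2 beats per chord.
(That is a half note.)

2 beats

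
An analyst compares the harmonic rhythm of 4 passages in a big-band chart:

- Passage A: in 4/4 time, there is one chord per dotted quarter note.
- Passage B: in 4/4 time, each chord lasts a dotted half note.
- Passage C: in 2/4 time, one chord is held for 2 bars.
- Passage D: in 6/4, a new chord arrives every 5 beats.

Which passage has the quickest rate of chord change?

Passage A

A: 4 beats/bar ÷ 1.5 beats/chord = 8/3 chords/bar.
B: 4 beats/bar ÷ 3 beats/chord = 4/3 chords/bar.
C: 2 beats/bar ÷ 4 beats/chord = 0.5 chords/bar.
D: 6 beats/bar ÷ 5 beats/chord = 1.2 chords/bar.
Fastest is A at 8/3 chords/bar.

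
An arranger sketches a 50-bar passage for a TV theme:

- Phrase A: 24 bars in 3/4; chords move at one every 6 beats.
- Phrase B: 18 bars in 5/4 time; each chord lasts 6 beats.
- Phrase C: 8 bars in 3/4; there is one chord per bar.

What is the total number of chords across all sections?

A has 72 beats and chords last 6 each, so 12 chords.
B has 90 beats and chords last 6 each, so 15 chords.
C has 24 beats and chords last 3 each, so 8 chords.
Total: 12 + 15 + 8 = 35.

35 chords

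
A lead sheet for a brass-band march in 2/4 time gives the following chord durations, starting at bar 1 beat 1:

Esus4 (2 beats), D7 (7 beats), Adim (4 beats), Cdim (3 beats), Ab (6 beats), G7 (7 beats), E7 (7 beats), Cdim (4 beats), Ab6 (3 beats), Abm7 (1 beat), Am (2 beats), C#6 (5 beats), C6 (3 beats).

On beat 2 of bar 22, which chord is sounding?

Abm7

Beat 2 of bar 22 is beat (22−1)×2 + 2 = 44 overall.
Running totals: Esus4 ends at 2, D7 ends at 9, Adim ends at 13, Cdim ends at 16, Ab ends at 22, G7 ends at 29, E7 ends at 36, Cdim ends at 40, Ab6 ends at 43, Abm7 ends at 44.
Beat 44 falls within Abm7.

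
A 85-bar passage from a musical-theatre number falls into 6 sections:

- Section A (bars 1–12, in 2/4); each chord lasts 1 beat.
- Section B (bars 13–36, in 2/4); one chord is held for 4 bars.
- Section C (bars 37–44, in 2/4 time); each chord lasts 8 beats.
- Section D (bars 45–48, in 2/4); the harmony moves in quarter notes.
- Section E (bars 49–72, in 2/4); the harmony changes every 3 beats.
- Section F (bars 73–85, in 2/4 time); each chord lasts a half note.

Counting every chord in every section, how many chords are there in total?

69 chords

A has 24 beats and chords last 1 each, so 24 chords.
B has 48 beats and chords last 8 each, so 6 chords.
C has 16 beats and chords last 8 each, so 2 chords.
D has 8 beats and chords last 1 each, so 8 chords.
E has 48 beats and chords last 3 each, so 16 chords.
F has 26 beats and chords last 2 each, so 13 chords.
Total: 24 + 6 + 2 + 8 + 16 + 13 = 69.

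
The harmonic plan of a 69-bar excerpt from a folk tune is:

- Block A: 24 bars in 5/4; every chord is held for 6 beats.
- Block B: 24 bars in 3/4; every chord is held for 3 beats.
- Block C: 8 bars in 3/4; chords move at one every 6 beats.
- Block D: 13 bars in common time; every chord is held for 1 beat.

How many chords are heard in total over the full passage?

100 chords

A has 120 beats and chords last 6 each, so 20 chords.
B has 72 beats and chords last 3 each, so 24 chords.
C has 24 beats and chords last 6 each, so 4 chords.
D has 52 beats and chords last 1 each, so 52 chords.
Total: 20 + 24 + 4 + 52 = 100.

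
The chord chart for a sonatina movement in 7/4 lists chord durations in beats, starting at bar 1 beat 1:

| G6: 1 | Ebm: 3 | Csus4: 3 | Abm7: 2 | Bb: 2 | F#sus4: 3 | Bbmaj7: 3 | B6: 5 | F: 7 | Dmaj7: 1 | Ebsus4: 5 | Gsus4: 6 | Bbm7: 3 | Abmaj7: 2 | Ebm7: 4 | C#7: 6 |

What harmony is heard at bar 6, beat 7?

Beat 7 of bar 6 is beat (6−1)×7 + 7 = 42 overall.
Running totals: G6 ends at 1, Ebm ends at 4, Csus4 ends at 7, Abm7 ends at 9, Bb ends at 11, F#sus4 ends at 14, Bbmaj7 ends at 17, B6 ends at 22, F ends at 29, Dmaj7 ends at 30, Ebsus4 ends at 35, Gsus4 ends at 41, Bbm7 ends at 44.
Beat 42 falls within Bbm7.

Bbm7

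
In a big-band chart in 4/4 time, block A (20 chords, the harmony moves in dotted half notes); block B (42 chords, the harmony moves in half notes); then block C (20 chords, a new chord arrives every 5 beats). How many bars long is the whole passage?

A: 20 × 3 = 60 beats = 15 bars.
B: 42 × 2 = 84 beats = 21 bars.
C: 20 × 5 = 100 beats = 25 bars.
Total: 15 + 21 + 25 = 61 bars.

61 bars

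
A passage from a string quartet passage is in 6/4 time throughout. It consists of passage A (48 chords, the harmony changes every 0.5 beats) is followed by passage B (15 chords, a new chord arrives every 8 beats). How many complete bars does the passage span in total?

24 bars

A: 48 × 0.5 = 24 beats = 4 bars.
B: 15 × 8 = 120 beats = 20 bars.
Total: 4 + 20 = 24 bars.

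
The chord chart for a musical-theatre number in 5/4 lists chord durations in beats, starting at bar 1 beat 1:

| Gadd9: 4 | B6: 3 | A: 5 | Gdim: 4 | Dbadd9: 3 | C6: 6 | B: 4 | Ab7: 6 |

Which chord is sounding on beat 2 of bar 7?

Beat 2 of bar 7 is beat (7−1)×5 + 2 = 32 overall.
Running totals: Gadd9 ends at 4, B6 ends at 7, A ends at 12, Gdim ends at 16, Dbadd9 ends at 19, C6 ends at 25, B ends at 29, Ab7 ends at 35.
Beat 32 falls within Ab7.

Ab7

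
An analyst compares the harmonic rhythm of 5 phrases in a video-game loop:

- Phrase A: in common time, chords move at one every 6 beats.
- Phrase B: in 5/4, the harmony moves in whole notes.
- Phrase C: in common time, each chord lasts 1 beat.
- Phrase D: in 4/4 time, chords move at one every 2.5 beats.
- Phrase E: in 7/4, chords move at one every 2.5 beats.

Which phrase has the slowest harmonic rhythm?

Phrase A

A: 4/6 = 2/3 chords/bar.
B: 5/4 = 1.25 chords/bar.
C: 4/1 = 4 chords/bar.
D: 4/2.5 = 1.6 chords/bar.
E: 7/2.5 = 2.8 chords/bar.
Slowest is A at 2/3 chords/bar.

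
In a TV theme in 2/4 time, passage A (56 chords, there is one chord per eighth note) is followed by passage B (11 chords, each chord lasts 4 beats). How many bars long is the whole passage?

A: 56 × 0.5 = 28 beats = 14 bars.
B: 11 × 4 = 44 beats = 22 bars.
Total: 14 + 22 = 36 bars.

36 bars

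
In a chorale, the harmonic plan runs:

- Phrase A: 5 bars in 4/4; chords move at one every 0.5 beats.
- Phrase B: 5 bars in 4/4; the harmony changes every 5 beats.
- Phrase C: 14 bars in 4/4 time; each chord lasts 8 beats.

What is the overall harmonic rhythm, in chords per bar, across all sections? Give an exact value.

2.125 chords per bar

A: 5 bars of 4 beats is 20 beats; at 0.5 beats each that's 40 chords.
B: 5 bars of 4 beats is 20 beats; at 5 beats each that's 4 chords.
C: 14 bars of 4 beats is 56 beats; at 8 beats each that's 7 chords.
Overall: 51 chords over 24 bars → 51/24 = 2.125 chords per bar.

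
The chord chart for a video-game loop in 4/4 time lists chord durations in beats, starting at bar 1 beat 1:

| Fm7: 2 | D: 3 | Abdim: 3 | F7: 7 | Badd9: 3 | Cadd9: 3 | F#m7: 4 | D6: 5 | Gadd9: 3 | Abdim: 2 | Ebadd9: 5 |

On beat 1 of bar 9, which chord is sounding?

Gadd9

Beat 1 of bar 9 is beat (9−1)×4 + 1 = 33 overall.
Running totals: Fm7 ends at 2, D ends at 5, Abdim ends at 8, F7 ends at 15, Badd9 ends at 18, Cadd9 ends at 21, F#m7 ends at 25, D6 ends at 30, Gadd9 ends at 33.
Beat 33 falls within Gadd9.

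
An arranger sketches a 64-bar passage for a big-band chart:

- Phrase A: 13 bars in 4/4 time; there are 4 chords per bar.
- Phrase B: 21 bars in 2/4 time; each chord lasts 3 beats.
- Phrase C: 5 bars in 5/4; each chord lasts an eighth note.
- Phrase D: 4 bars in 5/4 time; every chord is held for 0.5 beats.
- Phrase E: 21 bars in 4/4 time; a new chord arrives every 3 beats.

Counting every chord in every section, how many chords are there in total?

A: 13·4 = 52 beats, 52/1 = 52 chords.
B: 21·2 = 42 beats, 42/3 = 14 chords.
C: 5·5 = 25 beats, 25/0.5 = 50 chords.
D: 4·5 = 20 beats, 20/0.5 = 40 chords.
E: 21·4 = 84 beats, 84/3 = 28 chords.
Total: 52 + 14 + 50 + 40 + 28 = 184.

184 chords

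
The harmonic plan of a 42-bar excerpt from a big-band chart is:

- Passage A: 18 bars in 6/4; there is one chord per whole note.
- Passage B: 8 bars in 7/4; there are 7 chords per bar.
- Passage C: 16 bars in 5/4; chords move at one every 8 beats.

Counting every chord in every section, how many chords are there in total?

93 chords

A: 18 bars × 6 beats = 108 beats; 4 beats/chord → 27 chords.
B: 8 bars × 7 beats = 56 beats; 1 beat/chord → 56 chords.
C: 16 bars × 5 beats = 80 beats; 8 beats/chord → 10 chords.
Total: 27 + 56 + 10 = 93.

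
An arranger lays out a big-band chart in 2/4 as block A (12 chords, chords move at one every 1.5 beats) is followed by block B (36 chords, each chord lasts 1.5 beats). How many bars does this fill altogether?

A: 12 × 1.5 = 18 beats = 9 bars.
B: 36 × 1.5 = 54 beats = 27 bars.
Total: 9 + 27 = 36 bars.

36 bars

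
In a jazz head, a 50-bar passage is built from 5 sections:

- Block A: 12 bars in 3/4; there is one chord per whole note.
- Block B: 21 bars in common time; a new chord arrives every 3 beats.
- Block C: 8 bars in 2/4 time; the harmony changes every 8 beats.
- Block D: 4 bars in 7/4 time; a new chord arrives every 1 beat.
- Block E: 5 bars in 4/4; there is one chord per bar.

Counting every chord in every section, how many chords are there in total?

A: 12·3 = 36 beats, 36/4 = 9 chords.
B: 21·4 = 84 beats, 84/3 = 28 chords.
C: 8·2 = 16 beats, 16/8 = 2 chords.
D: 4·7 = 28 beats, 28/1 = 28 chords.
E: 5·4 = 20 beats, 20/4 = 5 chords.
Total: 9 + 28 + 2 + 28 + 5 = 72.

72 chords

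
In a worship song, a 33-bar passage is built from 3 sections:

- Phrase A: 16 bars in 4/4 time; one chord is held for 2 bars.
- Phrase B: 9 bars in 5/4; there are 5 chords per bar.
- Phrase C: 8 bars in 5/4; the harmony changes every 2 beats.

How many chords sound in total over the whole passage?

A has 64 beats and chords last 8 each, so 8 chords.
B has 45 beats and chords last 1 each, so 45 chords.
C has 40 beats and chords last 2 each, so 20 chords.
Total: 8 + 45 + 20 = 73.

73 chords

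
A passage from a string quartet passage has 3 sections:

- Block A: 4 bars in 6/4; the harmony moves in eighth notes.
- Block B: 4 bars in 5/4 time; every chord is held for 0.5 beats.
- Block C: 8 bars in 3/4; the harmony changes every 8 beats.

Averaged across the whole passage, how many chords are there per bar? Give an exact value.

A: 4 bars of 6 beats is 24 beats; at 0.5 beats each that's 48 chords.
B: 4 bars of 5 beats is 20 beats; at 0.5 beats each that's 40 chords.
C: 8 bars of 3 beats is 24 beats; at 8 beats each that's 3 chords.
Overall: 91 chords over 16 bars → 91/16 = 91/16 chords per bar.

91/16 chords per bar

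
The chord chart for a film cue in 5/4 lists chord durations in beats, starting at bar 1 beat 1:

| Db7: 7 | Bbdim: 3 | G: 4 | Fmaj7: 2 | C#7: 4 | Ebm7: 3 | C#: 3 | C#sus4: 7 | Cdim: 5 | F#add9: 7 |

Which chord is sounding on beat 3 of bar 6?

C#sus4

Beat 3 of bar 6 is beat (6−1)×5 + 3 = 28 overall.
Running totals: Db7 ends at 7, Bbdim ends at 10, G ends at 14, Fmaj7 ends at 16, C#7 ends at 20, Ebm7 ends at 23, C# ends at 26, C#sus4 ends at 33.
Beat 28 falls within C#sus4.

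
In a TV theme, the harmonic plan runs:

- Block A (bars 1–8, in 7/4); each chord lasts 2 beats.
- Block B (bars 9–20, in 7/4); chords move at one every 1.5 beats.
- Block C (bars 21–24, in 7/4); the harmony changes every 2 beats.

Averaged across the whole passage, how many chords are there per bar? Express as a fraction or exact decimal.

49/12 chords per bar

A: 8 bars of 7 beats is 56 beats; at 2 beats each that's 28 chords.
B: 12 bars of 7 beats is 84 beats; at 1.5 beats each that's 56 chords.
C: 4 bars of 7 beats is 28 beats; at 2 beats each that's 14 chords.
Overall: 98 chords over 24 bars → 98/24 = 49/12 chords per bar.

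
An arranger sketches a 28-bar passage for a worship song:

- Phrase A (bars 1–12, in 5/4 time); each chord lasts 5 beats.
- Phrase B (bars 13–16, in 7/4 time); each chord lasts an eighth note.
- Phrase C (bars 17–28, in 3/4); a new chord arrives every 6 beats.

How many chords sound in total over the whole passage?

74 chords

A: 12 bars × 5 beats = 60 beats; 5 beats/chord → 12 chords.
B: 4 bars × 7 beats = 28 beats; 0.5 beats/chord → 56 chords.
C: 12 bars × 3 beats = 36 beats; 6 beats/chord → 6 chords.
Total: 12 + 56 + 6 = 74.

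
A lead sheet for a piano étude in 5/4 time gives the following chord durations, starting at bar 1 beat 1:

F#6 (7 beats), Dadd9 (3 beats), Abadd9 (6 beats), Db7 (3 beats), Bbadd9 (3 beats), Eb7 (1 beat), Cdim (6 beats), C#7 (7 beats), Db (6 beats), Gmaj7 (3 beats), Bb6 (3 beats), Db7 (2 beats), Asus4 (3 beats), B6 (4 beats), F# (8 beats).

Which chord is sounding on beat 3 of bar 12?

Beat 3 of bar 12 is beat (12−1)×5 + 3 = 58 overall.
Running totals: F#6 ends at 7, Dadd9 ends at 10, Abadd9 ends at 16, Db7 ends at 19, Bbadd9 ends at 22, Eb7 ends at 23, Cdim ends at 29, C#7 ends at 36, Db ends at 42, Gmaj7 ends at 45, Bb6 ends at 48, Db7 ends at 50, Asus4 ends at 53, B6 ends at 57, F# ends at 65.
Beat 58 falls within F#.

F#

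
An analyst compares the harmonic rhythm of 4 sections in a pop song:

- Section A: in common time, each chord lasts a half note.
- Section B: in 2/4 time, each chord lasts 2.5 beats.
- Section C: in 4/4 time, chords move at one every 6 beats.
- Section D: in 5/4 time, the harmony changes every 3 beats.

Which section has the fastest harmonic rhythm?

A: 4/2 = 2 chords/bar.
B: 2/2.5 = 0.8 chords/bar.
C: 4/6 = 2/3 chords/bar.
D: 5/3 = 5/3 chords/bar.
Fastest is A at 2 chords/bar.

Section A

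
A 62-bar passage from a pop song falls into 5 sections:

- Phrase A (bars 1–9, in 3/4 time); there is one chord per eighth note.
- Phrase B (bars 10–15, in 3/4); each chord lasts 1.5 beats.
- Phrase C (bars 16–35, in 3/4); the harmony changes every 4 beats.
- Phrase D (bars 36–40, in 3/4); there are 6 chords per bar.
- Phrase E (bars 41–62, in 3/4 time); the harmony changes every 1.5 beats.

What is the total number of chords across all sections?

155 chords

A: 9 bars × 3 beats = 27 beats; 0.5 beats/chord → 54 chords.
B: 6 bars × 3 beats = 18 beats; 1.5 beats/chord → 12 chords.
C: 20 bars × 3 beats = 60 beats; 4 beats/chord → 15 chords.
D: 5 bars × 3 beats = 15 beats; 0.5 beats/chord → 30 chords.
E: 22 bars × 3 beats = 66 beats; 1.5 beats/chord → 44 chords.
Total: 54 + 12 + 15 + 30 + 44 = 155.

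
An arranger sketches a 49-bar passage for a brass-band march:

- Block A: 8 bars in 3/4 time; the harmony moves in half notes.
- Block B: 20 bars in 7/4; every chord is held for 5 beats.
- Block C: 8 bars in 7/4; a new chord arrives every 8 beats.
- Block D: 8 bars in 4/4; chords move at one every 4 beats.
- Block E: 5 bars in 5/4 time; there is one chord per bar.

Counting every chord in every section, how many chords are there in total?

A has 24 beats and chords last 2 each, so 12 chords.
B has 140 beats and chords last 5 each, so 28 chords.
C has 56 beats and chords last 8 each, so 7 chords.
D has 32 beats and chords last 4 each, so 8 chords.
E has 25 beats and chords last 5 each, so 5 chords.
Total: 12 + 28 + 7 + 8 + 5 = 60.

60 chords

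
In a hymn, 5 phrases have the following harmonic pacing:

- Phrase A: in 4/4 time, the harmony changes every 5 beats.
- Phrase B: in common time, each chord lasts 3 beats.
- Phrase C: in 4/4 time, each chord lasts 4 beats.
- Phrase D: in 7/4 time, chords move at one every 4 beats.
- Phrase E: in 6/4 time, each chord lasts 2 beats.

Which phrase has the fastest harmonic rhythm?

Phrase E

A: 4/5 = 0.8 chords/bar.
B: 4/3 = 4/3 chords/bar.
C: 4/4 = 1 chord/bar.
D: 7/4 = 1.75 chords/bar.
E: 6/2 = 3 chords/bar.
Fastest is E at 3 chords/bar.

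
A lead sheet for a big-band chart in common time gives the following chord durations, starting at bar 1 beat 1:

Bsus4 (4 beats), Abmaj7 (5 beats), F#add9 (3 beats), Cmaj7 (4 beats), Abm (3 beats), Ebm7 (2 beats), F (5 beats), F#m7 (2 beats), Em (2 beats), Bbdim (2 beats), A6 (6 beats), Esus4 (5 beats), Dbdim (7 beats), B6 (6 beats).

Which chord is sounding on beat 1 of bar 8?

Em

Beat 1 of bar 8 is beat (8−1)×4 + 1 = 29 overall.
Running totals: Bsus4 ends at 4, Abmaj7 ends at 9, F#add9 ends at 12, Cmaj7 ends at 16, Abm ends at 19, Ebm7 ends at 21, F ends at 26, F#m7 ends at 28, Em ends at 30.
Beat 29 falls within Em.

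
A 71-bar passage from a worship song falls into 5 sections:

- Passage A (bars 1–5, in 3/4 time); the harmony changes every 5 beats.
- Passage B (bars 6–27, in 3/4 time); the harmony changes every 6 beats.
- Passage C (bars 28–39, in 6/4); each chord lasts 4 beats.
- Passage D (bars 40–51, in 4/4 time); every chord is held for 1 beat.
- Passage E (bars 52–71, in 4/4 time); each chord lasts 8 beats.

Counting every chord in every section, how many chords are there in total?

90 chords

A has 15 beats and chords last 5 each, so 3 chords.
B has 66 beats and chords last 6 each, so 11 chords.
C has 72 beats and chords last 4 each, so 18 chords.
D has 48 beats and chords last 1 each, so 48 chords.
E has 80 beats and chords last 8 each, so 10 chords.
Total: 3 + 11 + 18 + 48 + 10 = 90.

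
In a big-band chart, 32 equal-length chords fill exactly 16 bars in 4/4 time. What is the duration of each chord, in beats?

2 beats

16 bars × 4 beats/bar = 64 beats total.
64 beats ÷ 32 chords = 2 beats per chord.
(That is a half note.)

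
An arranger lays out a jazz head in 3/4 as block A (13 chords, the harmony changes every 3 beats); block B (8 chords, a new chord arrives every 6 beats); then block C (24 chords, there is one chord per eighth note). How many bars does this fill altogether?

33 bars

A: 13 × 3 = 39 beats = 13 bars.
B: 8 × 6 = 48 beats = 16 bars.
C: 24 × 0.5 = 12 beats = 4 bars.
Total: 13 + 16 + 4 = 33 bars.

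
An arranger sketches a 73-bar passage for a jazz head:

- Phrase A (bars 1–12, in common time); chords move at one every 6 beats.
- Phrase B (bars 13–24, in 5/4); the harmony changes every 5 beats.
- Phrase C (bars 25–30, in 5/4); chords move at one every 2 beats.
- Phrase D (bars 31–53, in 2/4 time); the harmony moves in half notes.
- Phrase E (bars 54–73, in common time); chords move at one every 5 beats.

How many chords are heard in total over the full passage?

A: 12·4 = 48 beats, 48/6 = 8 chords.
B: 12·5 = 60 beats, 60/5 = 12 chords.
C: 6·5 = 30 beats, 30/2 = 15 chords.
D: 23·2 = 46 beats, 46/2 = 23 chords.
E: 20·4 = 80 beats, 80/5 = 16 chords.
Total: 8 + 12 + 15 + 23 + 16 = 74.

74 chords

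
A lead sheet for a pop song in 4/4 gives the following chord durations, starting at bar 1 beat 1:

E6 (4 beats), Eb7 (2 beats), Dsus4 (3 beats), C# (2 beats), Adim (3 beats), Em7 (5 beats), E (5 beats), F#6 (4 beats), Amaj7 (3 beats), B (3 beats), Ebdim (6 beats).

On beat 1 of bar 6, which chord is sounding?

Beat 1 of bar 6 is beat (6−1)×4 + 1 = 21 overall.
Running totals: E6 ends at 4, Eb7 ends at 6, Dsus4 ends at 9, C# ends at 11, Adim ends at 14, Em7 ends at 19, E ends at 24.
Beat 21 falls within E.

E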